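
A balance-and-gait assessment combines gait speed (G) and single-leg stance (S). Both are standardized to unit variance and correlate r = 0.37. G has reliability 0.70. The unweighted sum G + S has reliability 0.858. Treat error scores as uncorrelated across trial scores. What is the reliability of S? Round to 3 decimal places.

Var(G+S) = 2 + 2·0.37 = 2.740.
True-score variance = ρ_G + ρ_S + 2·0.37, so 0.858 = (0.70 + ρ_S + 0.74) / 2.740.
ρ_S = 0.858·2.740 − 0.70 − 0.74 = 0.911.

0.911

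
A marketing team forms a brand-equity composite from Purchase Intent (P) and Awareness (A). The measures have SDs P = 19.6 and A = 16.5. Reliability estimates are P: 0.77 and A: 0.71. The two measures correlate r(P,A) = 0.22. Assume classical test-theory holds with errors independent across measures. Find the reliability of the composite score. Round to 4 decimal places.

Var(P+A) = 19.6² + 16.5² + 2·[19.6·16.5·0.22] = 656.41 + 142.296 = 798.706.
With uncorrelated errors the cross-covariances are all true-score covariance, so they carry over unchanged; only the diagonal terms shrink to ρᵢσᵢ².
True-score variance = [19.6²·0.77 + 16.5²·0.71] + 142.296 = 489.101 + 142.296 = 631.397.
Reliability = 631.397 / 798.706 = 0.7905.

0.7905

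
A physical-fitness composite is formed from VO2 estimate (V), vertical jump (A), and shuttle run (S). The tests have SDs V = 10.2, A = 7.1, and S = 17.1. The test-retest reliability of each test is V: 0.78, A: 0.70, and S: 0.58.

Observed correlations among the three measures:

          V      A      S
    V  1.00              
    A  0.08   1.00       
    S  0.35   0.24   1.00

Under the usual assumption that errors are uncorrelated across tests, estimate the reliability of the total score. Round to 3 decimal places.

Var(V+A+S) = 10.2² + 7.1² + 17.1² + 2·[10.2·7.1·0.08 + 10.2·17.1·0.35 + 7.1·17.1·0.24] = 446.86 + 191.958 = 638.818.
Under uncorrelated errors the observed covariances equal the true-score covariances, so only the own-variance terms attenuate.
True-score variance = [10.2²·0.78 + 7.1²·0.70 + 17.1²·0.58] + 191.958 = 286.036 + 191.958 = 477.994.
Reliability = 477.994 / 638.818 = 0.748.

0.748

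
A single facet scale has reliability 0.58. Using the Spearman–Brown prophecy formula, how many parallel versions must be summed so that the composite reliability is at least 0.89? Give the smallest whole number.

k ≥ ρ*(1−ρ₁)/(ρ₁(1−ρ*)) = 0.89·0.42 / (0.58·0.11) = 5.859.
Smallest integer k = 6.

6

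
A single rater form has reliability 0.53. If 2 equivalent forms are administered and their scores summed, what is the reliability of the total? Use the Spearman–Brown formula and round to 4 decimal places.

0.6928

ρ_k = kρ / (1 + (k−1)ρ) = 2·0.53 / (1 + 1·0.53) = 1.060 / 1.530 = 0.6928.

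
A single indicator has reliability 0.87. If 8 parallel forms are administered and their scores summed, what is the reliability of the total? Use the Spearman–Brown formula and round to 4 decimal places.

ρ_k = kρ / (1 + (k−1)ρ) = 8·0.87 / (1 + 7·0.87) = 6.960 / 7.090 = 0.9817.

0.9817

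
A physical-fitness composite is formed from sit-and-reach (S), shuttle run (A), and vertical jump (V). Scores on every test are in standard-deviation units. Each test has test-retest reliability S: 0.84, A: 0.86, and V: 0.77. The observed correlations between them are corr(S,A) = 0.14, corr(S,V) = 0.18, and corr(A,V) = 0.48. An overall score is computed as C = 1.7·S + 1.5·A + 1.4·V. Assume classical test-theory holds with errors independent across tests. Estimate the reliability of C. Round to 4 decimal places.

0.8851

Var(C) = 1.7² + 1.5² + 1.4² + 2·[2.55·0.14 + 2.38·0.18 + 2.1·0.48] = 7.1 + 3.5868 = 10.6868.
Because errors are independent across components, Cov(Tᵢ,Tⱼ) = Cov(Xᵢ,Xⱼ); the off-diagonal part of the true-score variance is the same as above.
True-score variance = [1.7²·0.84 + 1.5²·0.86 + 1.4²·0.77] + 3.5868 = 5.8718 + 3.5868 = 9.4586.
Reliability = 9.4586 / 10.6868 = 0.8851.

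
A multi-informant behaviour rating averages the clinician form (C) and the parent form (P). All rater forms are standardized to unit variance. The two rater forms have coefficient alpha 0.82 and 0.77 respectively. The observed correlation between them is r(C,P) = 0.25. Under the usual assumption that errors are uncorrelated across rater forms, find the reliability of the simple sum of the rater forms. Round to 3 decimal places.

0.836

Var(C+P) = 2 + 2·[0.25] = 2 + 0.5 = 2.5.
Because errors are independent across components, Cov(Tᵢ,Tⱼ) = Cov(Xᵢ,Xⱼ); the off-diagonal part of the true-score variance is the same as above.
True-score variance = [0.82 + 0.77] + 0.5 = 1.59 + 0.5 = 2.09.
Reliability = 2.09 / 2.5 = 0.836.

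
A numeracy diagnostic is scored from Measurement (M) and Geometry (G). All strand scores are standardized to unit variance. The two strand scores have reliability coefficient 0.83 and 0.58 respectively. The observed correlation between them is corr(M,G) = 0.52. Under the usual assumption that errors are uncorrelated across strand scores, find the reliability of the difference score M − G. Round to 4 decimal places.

Var(M−G) = 1 + 1 − 2·0.52 = 2 − 1.04 = 0.96.
With uncorrelated errors the cross-covariances are all true-score covariance, so they carry over unchanged; only the diagonal terms shrink to ρᵢσᵢ².
True-score variance = [0.83 + 0.58] − 1.04 = 1.41 − 1.04 = 0.37.
Reliability = 0.37 / 0.96 = 0.3854.

0.3854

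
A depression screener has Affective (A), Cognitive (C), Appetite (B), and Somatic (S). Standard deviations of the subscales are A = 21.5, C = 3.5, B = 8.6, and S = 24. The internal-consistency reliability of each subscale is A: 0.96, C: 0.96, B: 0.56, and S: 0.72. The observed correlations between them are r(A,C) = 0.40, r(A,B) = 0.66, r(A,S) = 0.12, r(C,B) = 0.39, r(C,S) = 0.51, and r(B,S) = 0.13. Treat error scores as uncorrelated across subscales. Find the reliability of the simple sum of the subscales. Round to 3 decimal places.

Var(A+C+B+S) = 21.5² + 3.5² + 8.6² + 24² + 2·[21.5·3.5·0.40 + 21.5·8.6·0.66 + 21.5·24·0.12 + 3.5·8.6·0.39 + 3.5·24·0.51 + 8.6·24·0.13] = 1124.46 + 590.93 = 1715.39.
Under uncorrelated errors the observed covariances equal the true-score covariances, so only the own-variance terms attenuate.
True-score variance = [21.5²·0.96 + 3.5²·0.96 + 8.6²·0.56 + 24²·0.72] + 590.93 = 911.658 + 590.93 = 1502.59.
Reliability = 1502.59 / 1715.39 = 0.876.

0.876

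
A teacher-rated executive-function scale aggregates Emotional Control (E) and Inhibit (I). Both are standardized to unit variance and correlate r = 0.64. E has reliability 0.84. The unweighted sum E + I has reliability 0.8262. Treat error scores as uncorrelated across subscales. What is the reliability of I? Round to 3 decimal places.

Var(E+I) = 2 + 2·0.64 = 3.280.
True-score variance = ρ_E + ρ_I + 2·0.64, so 0.8262 = (0.84 + ρ_I + 1.28) / 3.280.
ρ_I = 0.8262·3.280 − 0.84 − 1.28 = 0.590.

0.590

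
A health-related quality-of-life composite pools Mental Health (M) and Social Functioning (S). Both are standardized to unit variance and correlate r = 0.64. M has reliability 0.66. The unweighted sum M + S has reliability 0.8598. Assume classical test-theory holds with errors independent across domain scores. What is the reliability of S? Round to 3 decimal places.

Var(M+S) = 2 + 2·0.64 = 3.280.
True-score variance = ρ_M + ρ_S + 2·0.64, so 0.8598 = (0.66 + ρ_S + 1.28) / 3.280.
ρ_S = 0.8598·3.280 − 0.66 − 1.28 = 0.880.

0.880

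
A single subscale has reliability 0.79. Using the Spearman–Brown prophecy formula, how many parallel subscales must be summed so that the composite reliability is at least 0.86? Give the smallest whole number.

k ≥ ρ*(1−ρ₁)/(ρ₁(1−ρ*)) = 0.86·0.21 / (0.79·0.14) = 1.633.
Smallest integer k = 2.

2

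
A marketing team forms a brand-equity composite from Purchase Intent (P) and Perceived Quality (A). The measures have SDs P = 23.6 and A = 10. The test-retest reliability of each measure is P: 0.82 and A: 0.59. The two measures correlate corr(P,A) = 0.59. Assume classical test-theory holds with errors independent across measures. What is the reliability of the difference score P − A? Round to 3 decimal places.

0.627

Var(P−A) = 23.6² + 10² − 2·23.6·10·0.59 = 656.96 − 278.48 = 378.48.
With uncorrelated errors the cross-covariances are all true-score covariance, so they carry over unchanged; only the diagonal terms shrink to ρᵢσᵢ².
True-score variance = [23.6²·0.82 + 10²·0.59] − 278.48 = 515.707 − 278.48 = 237.227.
Reliability = 237.227 / 378.48 = 0.627.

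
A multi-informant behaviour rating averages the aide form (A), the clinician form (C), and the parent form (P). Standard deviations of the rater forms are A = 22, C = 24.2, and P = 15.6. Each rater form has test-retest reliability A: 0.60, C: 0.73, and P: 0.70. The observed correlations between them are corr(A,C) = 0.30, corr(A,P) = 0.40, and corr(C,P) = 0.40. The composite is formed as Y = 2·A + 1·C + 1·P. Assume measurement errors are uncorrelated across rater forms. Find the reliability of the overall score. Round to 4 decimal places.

Var(Y) = 2²·22² + 24.2² + 15.6² + 2·[2·22·24.2·0.30 + 2·22·15.6·0.40 + 24.2·15.6·0.40] = 2765 + 1490.02 = 4255.02.
With uncorrelated errors the cross-covariances are all true-score covariance, so they carry over unchanged; only the diagonal terms shrink to ρᵢσᵢ².
True-score variance = [2²·22²·0.60 + 24.2²·0.73 + 15.6²·0.70] + 1490.02 = 1759.47 + 1490.02 = 3249.49.
Reliability = 3249.49 / 4255.02 = 0.7637.

0.7637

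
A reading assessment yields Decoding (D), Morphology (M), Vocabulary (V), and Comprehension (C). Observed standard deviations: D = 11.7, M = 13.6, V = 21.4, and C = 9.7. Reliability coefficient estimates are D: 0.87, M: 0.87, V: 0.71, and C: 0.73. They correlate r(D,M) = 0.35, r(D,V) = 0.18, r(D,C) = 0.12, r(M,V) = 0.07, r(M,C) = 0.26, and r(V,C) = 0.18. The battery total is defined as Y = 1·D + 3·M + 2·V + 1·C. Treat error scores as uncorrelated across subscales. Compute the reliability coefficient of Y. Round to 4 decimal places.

0.8376

Var(Y) = 11.7² + 3²·13.6² + 2²·21.4² + 9.7² + 2·[3·11.7·13.6·0.35 + 2·11.7·21.4·0.18 + 11.7·9.7·0.12 + 6·13.6·21.4·0.07 + 3·13.6·9.7·0.26 + 2·21.4·9.7·0.18] = 3727.46 + 1141.39 = 4868.85.
With uncorrelated errors the cross-covariances are all true-score covariance, so they carry over unchanged; only the diagonal terms shrink to ρᵢσᵢ².
True-score variance = [11.7²·0.87 + 3²·13.6²·0.87 + 2²·21.4²·0.71 + 9.7²·0.73] + 1141.39 = 2936.62 + 1141.39 = 4078.01.
Reliability = 4078.01 / 4868.85 = 0.8376.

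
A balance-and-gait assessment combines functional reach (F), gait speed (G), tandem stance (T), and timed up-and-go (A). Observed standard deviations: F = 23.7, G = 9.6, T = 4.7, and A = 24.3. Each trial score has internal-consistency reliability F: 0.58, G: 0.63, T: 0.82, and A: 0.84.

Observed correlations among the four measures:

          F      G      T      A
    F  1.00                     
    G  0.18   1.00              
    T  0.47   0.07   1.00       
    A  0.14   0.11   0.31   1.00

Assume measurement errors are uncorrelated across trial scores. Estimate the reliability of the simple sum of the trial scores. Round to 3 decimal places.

0.789

Var(F+G+T+A) = 23.7² + 9.6² + 4.7² + 24.3² + 2·[23.7·9.6·0.18 + 23.7·4.7·0.47 + 23.7·24.3·0.14 + 9.6·4.7·0.07 + 9.6·24.3·0.11 + 4.7·24.3·0.31] = 1266.43 + 476.317 = 1742.75.
Under uncorrelated errors the observed covariances equal the true-score covariances, so only the own-variance terms attenuate.
True-score variance = [23.7²·0.58 + 9.6²·0.63 + 4.7²·0.82 + 24.3²·0.84] + 476.317 = 897.966 + 476.317 = 1374.28.
Reliability = 1374.28 / 1742.75 = 0.789.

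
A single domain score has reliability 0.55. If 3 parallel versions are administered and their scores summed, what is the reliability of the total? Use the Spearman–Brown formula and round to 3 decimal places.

ρ_k = kρ / (1 + (k−1)ρ) = 3·0.55 / (1 + 2·0.55) = 1.650 / 2.100 = 0.786.

0.786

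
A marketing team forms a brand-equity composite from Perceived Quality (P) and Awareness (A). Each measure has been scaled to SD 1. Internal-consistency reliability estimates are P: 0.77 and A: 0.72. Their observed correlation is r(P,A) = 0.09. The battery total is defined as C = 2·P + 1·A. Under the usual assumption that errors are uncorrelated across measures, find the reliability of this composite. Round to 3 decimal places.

Var(C) = 2² + 1 + 2·[2·0.09] = 5 + 0.36 = 5.36.
Because errors are independent across components, Cov(Tᵢ,Tⱼ) = Cov(Xᵢ,Xⱼ); the off-diagonal part of the true-score variance is the same as above.
True-score variance = [2²·0.77 + 0.72] + 0.36 = 3.8 + 0.36 = 4.16.
Reliability = 4.16 / 5.36 = 0.776.

0.776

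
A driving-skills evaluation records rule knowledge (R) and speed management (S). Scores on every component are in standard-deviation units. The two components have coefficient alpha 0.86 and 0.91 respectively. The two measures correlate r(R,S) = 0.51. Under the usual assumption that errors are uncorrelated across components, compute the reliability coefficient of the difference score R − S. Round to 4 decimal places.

Var(R−S) = 1 + 1 − 2·0.51 = 2 − 1.02 = 0.98.
Because errors are independent across components, Cov(Tᵢ,Tⱼ) = Cov(Xᵢ,Xⱼ); the off-diagonal part of the true-score variance is the same as above.
True-score variance = [0.86 + 0.91] − 1.02 = 1.77 − 1.02 = 0.75.
Reliability = 0.75 / 0.98 = 0.7653.

0.7653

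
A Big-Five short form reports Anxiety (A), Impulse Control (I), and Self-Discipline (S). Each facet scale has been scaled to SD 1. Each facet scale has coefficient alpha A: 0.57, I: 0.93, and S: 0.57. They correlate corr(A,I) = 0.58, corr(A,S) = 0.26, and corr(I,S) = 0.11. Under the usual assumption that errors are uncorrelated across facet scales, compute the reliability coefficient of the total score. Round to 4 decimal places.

0.8102

Var(A+I+S) = 3 + 2·[0.58 + 0.26 + 0.11] = 3 + 1.9 = 4.9.
Under uncorrelated errors the observed covariances equal the true-score covariances, so only the own-variance terms attenuate.
True-score variance = [0.57 + 0.93 + 0.57] + 1.9 = 2.07 + 1.9 = 3.97.
Reliability = 3.97 / 4.9 = 0.8102.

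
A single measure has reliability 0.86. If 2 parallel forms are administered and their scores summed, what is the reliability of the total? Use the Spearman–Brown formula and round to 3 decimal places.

ρ_k = kρ / (1 + (k−1)ρ) = 2·0.86 / (1 + 1·0.86) = 1.720 / 1.860 = 0.925.

0.925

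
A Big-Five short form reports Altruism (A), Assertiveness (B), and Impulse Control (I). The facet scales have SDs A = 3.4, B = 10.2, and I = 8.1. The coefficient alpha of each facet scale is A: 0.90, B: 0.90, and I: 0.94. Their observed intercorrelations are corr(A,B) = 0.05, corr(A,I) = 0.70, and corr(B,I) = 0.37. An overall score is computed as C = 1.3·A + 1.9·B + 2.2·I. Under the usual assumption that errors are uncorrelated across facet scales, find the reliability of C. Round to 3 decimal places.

0.946

Var(C) = 1.3²·3.4² + 1.9²·10.2² + 2.2²·8.1² + 2·[2.47·3.4·10.2·0.05 + 2.86·3.4·8.1·0.70 + 4.18·10.2·8.1·0.37] = 712.673 + 374.396 = 1087.07.
Under uncorrelated errors the observed covariances equal the true-score covariances, so only the own-variance terms attenuate.
True-score variance = [1.3²·3.4²·0.90 + 1.9²·10.2²·0.90 + 2.2²·8.1²·0.94] + 374.396 = 654.108 + 374.396 = 1028.5.
Reliability = 1028.5 / 1087.07 = 0.946.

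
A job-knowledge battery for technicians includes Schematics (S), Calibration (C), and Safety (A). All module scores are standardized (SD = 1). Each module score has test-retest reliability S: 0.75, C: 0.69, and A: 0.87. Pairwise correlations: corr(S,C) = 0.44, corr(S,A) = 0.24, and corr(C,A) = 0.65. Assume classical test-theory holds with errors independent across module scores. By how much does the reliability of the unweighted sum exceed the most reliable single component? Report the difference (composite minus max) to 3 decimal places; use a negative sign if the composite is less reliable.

Var(sum) = 3 + 2.66 = 5.66; true-score variance = 2.31 + 2.66 = 4.97; composite reliability = 0.8781.
Max component reliability = 0.8700.
Difference = 0.8781 − 0.8700 = 0.008.

0.008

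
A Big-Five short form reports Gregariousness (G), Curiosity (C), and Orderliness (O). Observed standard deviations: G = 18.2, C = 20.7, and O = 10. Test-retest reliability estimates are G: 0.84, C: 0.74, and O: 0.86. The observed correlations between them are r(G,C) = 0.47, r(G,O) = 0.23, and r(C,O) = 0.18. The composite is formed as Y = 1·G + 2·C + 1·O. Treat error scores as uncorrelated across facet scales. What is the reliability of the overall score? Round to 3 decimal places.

0.834

Var(Y) = 18.2² + 2²·20.7² + 10² + 2·[2·18.2·20.7·0.47 + 18.2·10·0.23 + 2·20.7·10·0.18] = 2145.2 + 941.031 = 3086.23.
Under uncorrelated errors the observed covariances equal the true-score covariances, so only the own-variance terms attenuate.
True-score variance = [18.2²·0.84 + 2²·20.7²·0.74 + 10²·0.86] + 941.031 = 1632.57 + 941.031 = 2573.6.
Reliability = 2573.6 / 3086.23 = 0.834.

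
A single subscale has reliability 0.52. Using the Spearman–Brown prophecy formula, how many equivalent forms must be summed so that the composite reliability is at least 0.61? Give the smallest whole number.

k ≥ ρ*(1−ρ₁)/(ρ₁(1−ρ*)) = 0.61·0.48 / (0.52·0.39) = 1.444.
Smallest integer k = 2.

2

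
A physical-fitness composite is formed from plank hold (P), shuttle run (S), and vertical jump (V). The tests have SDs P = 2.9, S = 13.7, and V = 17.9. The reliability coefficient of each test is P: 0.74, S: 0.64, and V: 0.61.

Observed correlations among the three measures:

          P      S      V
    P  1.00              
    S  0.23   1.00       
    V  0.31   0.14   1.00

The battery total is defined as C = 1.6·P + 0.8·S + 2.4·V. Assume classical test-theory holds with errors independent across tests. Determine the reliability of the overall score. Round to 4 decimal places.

0.6608

Var(C) = 1.6²·2.9² + 0.8²·13.7² + 2.4²·17.9² + 2·[1.28·2.9·13.7·0.23 + 3.84·2.9·17.9·0.31 + 1.92·13.7·17.9·0.14] = 1987.21 + 278.816 = 2266.03.
Under uncorrelated errors the observed covariances equal the true-score covariances, so only the own-variance terms attenuate.
True-score variance = [1.6²·2.9²·0.74 + 0.8²·13.7²·0.64 + 2.4²·17.9²·0.61] + 278.816 = 1218.6 + 278.816 = 1497.42.
Reliability = 1497.42 / 2266.03 = 0.6608.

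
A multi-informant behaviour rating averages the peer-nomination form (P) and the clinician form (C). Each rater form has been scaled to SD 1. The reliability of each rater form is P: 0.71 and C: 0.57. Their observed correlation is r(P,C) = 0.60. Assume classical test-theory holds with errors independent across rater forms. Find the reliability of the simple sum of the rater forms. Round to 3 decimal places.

Var(P+C) = 2 + 2·[0.60] = 2 + 1.2 = 3.2.
Under uncorrelated errors the observed covariances equal the true-score covariances, so only the own-variance terms attenuate.
True-score variance = [0.71 + 0.57] + 1.2 = 1.28 + 1.2 = 2.48.
Reliability = 2.48 / 3.2 = 0.775.

0.775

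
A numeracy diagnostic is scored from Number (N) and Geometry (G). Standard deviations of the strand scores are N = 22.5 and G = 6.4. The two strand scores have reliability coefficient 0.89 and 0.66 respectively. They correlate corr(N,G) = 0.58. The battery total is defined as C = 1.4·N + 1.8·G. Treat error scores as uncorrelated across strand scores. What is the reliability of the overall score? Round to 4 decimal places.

0.9002

Var(C) = 1.4²·22.5² + 1.8²·6.4² + 2·[2.52·22.5·6.4·0.58] = 1124.96 + 420.941 = 1545.9.
Under uncorrelated errors the observed covariances equal the true-score covariances, so only the own-variance terms attenuate.
True-score variance = [1.4²·22.5²·0.89 + 1.8²·6.4²·0.66] + 420.941 = 970.691 + 420.941 = 1391.63.
Reliability = 1391.63 / 1545.9 = 0.9002.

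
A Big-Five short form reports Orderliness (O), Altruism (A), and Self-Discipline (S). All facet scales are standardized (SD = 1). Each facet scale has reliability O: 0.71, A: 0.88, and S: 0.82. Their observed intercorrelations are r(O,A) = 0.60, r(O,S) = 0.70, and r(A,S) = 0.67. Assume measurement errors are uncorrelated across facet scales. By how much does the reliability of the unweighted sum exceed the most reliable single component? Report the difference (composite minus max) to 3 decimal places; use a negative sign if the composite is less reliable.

Var(sum) = 3 + 3.94 = 6.94; true-score variance = 2.41 + 3.94 = 6.35; composite reliability = 0.9150.
Max component reliability = 0.8800.
Difference = 0.9150 − 0.8800 = 0.035.

0.035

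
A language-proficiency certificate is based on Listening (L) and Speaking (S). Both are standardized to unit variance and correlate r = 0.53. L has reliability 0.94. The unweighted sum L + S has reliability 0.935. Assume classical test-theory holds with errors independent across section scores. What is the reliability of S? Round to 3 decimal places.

0.861

Var(L+S) = 2 + 2·0.53 = 3.060.
True-score variance = ρ_L + ρ_S + 2·0.53, so 0.935 = (0.94 + ρ_S + 1.06) / 3.060.
ρ_S = 0.935·3.060 − 0.94 − 1.06 = 0.861.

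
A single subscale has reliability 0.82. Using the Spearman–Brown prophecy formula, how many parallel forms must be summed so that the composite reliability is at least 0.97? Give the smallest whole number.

8

k ≥ ρ*(1−ρ₁)/(ρ₁(1−ρ*)) = 0.97·0.18 / (0.82·0.03) = 7.098.
Smallest integer k = 8.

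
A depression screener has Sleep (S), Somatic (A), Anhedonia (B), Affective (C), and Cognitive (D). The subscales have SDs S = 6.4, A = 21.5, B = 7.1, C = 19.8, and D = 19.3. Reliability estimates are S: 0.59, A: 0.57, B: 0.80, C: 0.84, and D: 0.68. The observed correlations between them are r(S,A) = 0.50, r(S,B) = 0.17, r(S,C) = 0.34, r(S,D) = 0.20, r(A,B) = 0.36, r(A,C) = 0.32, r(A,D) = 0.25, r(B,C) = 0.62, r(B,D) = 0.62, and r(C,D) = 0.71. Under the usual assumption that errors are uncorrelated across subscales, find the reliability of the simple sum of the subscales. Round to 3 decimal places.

Var(S+A+B+C+D) = 6.4² + 21.5² + 7.1² + 19.8² + 19.3² + 2·[6.4·21.5·0.50 + 6.4·7.1·0.17 + 6.4·19.8·0.34 + 6.4·19.3·0.20 + 21.5·7.1·0.36 + 21.5·19.8·0.32 + 21.5·19.3·0.25 + 7.1·19.8·0.62 + 7.1·19.3·0.62 + 19.8·19.3·0.71] = 1318.15 + 1765.33 = 3083.48.
Because errors are independent across components, Cov(Tᵢ,Tⱼ) = Cov(Xᵢ,Xⱼ); the off-diagonal part of the true-score variance is the same as above.
True-score variance = [6.4²·0.59 + 21.5²·0.57 + 7.1²·0.80 + 19.8²·0.84 + 19.3²·0.68] + 1765.33 = 910.584 + 1765.33 = 2675.92.
Reliability = 2675.92 / 3083.48 = 0.868.

0.868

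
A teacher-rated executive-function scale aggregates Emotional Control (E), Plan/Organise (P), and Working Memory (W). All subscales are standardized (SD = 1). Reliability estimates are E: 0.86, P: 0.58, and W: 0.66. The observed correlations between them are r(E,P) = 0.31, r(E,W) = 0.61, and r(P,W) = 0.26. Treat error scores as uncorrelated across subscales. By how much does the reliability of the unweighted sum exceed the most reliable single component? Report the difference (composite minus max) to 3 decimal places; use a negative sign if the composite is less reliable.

-0.028

Var(sum) = 3 + 2.36 = 5.36; true-score variance = 2.1 + 2.36 = 4.46; composite reliability = 0.8321.
Max component reliability = 0.8600.
Difference = 0.8321 − 0.8600 = -0.028.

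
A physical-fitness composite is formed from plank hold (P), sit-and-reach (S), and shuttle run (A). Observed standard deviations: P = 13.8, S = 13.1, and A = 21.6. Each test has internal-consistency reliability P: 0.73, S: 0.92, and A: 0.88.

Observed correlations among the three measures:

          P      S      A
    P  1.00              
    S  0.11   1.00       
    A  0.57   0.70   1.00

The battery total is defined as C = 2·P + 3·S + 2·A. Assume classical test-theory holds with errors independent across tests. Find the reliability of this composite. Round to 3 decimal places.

Var(C) = 2²·13.8² + 3²·13.1² + 2²·21.6² + 2·[6·13.8·13.1·0.11 + 4·13.8·21.6·0.57 + 6·13.1·21.6·0.70] = 4172.49 + 3974.74 = 8147.23.
With uncorrelated errors the cross-covariances are all true-score covariance, so they carry over unchanged; only the diagonal terms shrink to ρᵢσᵢ².
True-score variance = [2²·13.8²·0.73 + 3²·13.1²·0.92 + 2²·21.6²·0.88] + 3974.74 = 3619.31 + 3974.74 = 7594.05.
Reliability = 7594.05 / 8147.23 = 0.932.

0.932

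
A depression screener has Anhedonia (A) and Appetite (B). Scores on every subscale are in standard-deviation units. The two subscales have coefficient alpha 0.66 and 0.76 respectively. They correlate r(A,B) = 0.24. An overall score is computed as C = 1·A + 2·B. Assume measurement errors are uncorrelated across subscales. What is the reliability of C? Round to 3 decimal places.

0.782

Var(C) = 1 + 2² + 2·[2·0.24] = 5 + 0.96 = 5.96.
With uncorrelated errors the cross-covariances are all true-score covariance, so they carry over unchanged; only the diagonal terms shrink to ρᵢσᵢ².
True-score variance = [0.66 + 2²·0.76] + 0.96 = 3.7 + 0.96 = 4.66.
Reliability = 4.66 / 5.96 = 0.782.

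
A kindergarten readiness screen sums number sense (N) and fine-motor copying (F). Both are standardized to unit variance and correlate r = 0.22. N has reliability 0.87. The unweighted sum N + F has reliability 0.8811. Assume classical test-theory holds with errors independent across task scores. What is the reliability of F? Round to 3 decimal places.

Var(N+F) = 2 + 2·0.22 = 2.440.
True-score variance = ρ_N + ρ_F + 2·0.22, so 0.8811 = (0.87 + ρ_F + 0.44) / 2.440.
ρ_F = 0.8811·2.440 − 0.87 − 0.44 = 0.840.

0.840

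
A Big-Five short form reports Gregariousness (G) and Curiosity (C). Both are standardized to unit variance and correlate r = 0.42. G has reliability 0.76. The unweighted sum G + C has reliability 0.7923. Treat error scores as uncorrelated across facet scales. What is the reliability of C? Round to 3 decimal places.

Var(G+C) = 2 + 2·0.42 = 2.840.
True-score variance = ρ_G + ρ_C + 2·0.42, so 0.7923 = (0.76 + ρ_C + 0.84) / 2.840.
ρ_C = 0.7923·2.840 − 0.76 − 0.84 = 0.650.

0.650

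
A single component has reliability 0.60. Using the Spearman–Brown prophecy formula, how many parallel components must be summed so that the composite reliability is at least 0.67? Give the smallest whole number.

2

k ≥ ρ*(1−ρ₁)/(ρ₁(1−ρ*)) = 0.67·0.40 / (0.60·0.33) = 1.354.
Smallest integer k = 2.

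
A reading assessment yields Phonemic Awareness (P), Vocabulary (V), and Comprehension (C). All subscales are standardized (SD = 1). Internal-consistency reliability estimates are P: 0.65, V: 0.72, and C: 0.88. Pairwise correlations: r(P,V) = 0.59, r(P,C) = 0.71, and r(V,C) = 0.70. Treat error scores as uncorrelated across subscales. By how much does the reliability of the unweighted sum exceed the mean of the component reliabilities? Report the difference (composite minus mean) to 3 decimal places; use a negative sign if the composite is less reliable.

Var(sum) = 3 + 4 = 7; true-score variance = 2.25 + 4 = 6.25; composite reliability = 0.8929.
Mean component reliability = 0.7500.
Difference = 0.8929 − 0.7500 = 0.143.

0.143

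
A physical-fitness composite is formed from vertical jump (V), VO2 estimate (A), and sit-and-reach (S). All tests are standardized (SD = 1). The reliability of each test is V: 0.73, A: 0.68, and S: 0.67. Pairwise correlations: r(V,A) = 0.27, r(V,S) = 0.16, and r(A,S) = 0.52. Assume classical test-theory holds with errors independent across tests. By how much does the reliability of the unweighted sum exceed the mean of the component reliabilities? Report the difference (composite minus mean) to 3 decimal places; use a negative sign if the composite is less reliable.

0.119

Var(sum) = 3 + 1.9 = 4.9; true-score variance = 2.08 + 1.9 = 3.98; composite reliability = 0.8122.
Mean component reliability = 0.6933.
Difference = 0.8122 − 0.6933 = 0.119.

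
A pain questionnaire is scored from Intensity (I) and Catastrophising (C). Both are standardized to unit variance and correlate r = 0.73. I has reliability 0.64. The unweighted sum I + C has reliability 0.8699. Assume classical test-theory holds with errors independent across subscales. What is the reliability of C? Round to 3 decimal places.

Var(I+C) = 2 + 2·0.73 = 3.460.
True-score variance = ρ_I + ρ_C + 2·0.73, so 0.8699 = (0.64 + ρ_C + 1.46) / 3.460.
ρ_C = 0.8699·3.460 − 0.64 − 1.46 = 0.910.

0.910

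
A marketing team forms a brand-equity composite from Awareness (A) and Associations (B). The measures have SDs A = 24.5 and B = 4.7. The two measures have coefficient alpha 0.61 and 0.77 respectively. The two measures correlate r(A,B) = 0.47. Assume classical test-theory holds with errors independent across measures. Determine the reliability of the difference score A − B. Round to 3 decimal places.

0.535

Var(A−B) = 24.5² + 4.7² − 2·24.5·4.7·0.47 = 622.34 − 108.241 = 514.099.
Under uncorrelated errors the observed covariances equal the true-score covariances, so only the own-variance terms attenuate.
True-score variance = [24.5²·0.61 + 4.7²·0.77] − 108.241 = 383.162 − 108.241 = 274.921.
Reliability = 274.921 / 514.099 = 0.535.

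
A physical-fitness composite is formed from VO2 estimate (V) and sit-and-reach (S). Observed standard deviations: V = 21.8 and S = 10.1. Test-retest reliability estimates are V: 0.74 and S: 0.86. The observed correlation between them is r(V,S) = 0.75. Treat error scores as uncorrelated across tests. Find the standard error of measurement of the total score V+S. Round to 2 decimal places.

11.74

Var(total) = 577.25 + 330.27 = 907.52.
True-score variance = 439.406 + 330.27 = 769.676, so reliability = 0.8481.
Error variance = 907.52 − 769.676 = 137.844; SEM = √137.844 = 11.74.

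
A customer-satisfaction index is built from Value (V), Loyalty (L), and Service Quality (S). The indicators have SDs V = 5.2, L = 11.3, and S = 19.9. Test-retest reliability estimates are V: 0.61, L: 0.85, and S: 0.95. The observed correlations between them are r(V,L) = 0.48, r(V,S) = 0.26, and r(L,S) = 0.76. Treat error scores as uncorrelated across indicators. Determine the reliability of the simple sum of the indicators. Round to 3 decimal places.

Var(V+L+S) = 5.2² + 11.3² + 19.9² + 2·[5.2·11.3·0.48 + 5.2·19.9·0.26 + 11.3·19.9·0.76] = 550.74 + 452.022 = 1002.76.
Because errors are independent across components, Cov(Tᵢ,Tⱼ) = Cov(Xᵢ,Xⱼ); the off-diagonal part of the true-score variance is the same as above.
True-score variance = [5.2²·0.61 + 11.3²·0.85 + 19.9²·0.95] + 452.022 = 501.24 + 452.022 = 953.262.
Reliability = 953.262 / 1002.76 = 0.951.

0.951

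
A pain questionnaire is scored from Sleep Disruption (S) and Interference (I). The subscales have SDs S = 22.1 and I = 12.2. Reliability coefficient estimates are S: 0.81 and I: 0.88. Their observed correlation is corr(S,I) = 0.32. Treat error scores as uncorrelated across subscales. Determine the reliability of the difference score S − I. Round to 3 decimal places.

0.762

Var(S−I) = 22.1² + 12.2² − 2·22.1·12.2·0.32 = 637.25 − 172.557 = 464.693.
Under uncorrelated errors the observed covariances equal the true-score covariances, so only the own-variance terms attenuate.
True-score variance = [22.1²·0.81 + 12.2²·0.88] − 172.557 = 526.591 − 172.557 = 354.035.
Reliability = 354.035 / 464.693 = 0.762.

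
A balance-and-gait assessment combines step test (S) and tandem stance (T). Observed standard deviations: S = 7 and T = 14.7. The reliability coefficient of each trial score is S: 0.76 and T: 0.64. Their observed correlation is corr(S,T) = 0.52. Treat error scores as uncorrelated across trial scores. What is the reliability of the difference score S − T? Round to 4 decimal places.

0.4335

Var(S−T) = 7² + 14.7² − 2·7·14.7·0.52 = 265.09 − 107.016 = 158.074.
With uncorrelated errors the cross-covariances are all true-score covariance, so they carry over unchanged; only the diagonal terms shrink to ρᵢσᵢ².
True-score variance = [7²·0.76 + 14.7²·0.64] − 107.016 = 175.538 − 107.016 = 68.5216.
Reliability = 68.5216 / 158.074 = 0.4335.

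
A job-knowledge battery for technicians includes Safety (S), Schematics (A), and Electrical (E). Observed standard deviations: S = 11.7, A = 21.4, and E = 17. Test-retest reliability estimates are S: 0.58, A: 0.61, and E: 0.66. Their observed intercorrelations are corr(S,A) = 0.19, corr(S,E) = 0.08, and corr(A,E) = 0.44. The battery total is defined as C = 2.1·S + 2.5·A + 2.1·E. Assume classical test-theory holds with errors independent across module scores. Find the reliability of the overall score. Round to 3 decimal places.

0.745

Var(C) = 2.1²·11.7² + 2.5²·21.4² + 2.1²·17² + 2·[5.25·11.7·21.4·0.19 + 4.41·11.7·17·0.08 + 5.25·21.4·17·0.44] = 4740.42 + 2320.61 = 7061.03.
Under uncorrelated errors the observed covariances equal the true-score covariances, so only the own-variance terms attenuate.
True-score variance = [2.1²·11.7²·0.58 + 2.5²·21.4²·0.61 + 2.1²·17²·0.66] + 2320.61 = 2937.27 + 2320.61 = 5257.88.
Reliability = 5257.88 / 7061.03 = 0.745.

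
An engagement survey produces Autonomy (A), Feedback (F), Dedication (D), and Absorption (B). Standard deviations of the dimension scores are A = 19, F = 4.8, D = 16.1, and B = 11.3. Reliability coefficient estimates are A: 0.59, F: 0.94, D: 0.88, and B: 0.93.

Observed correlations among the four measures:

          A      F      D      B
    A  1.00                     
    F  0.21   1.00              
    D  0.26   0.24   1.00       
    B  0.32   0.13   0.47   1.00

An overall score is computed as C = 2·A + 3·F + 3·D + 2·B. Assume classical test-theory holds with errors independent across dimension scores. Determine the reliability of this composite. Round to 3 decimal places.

Var(C) = 2²·19² + 3²·4.8² + 3²·16.1² + 2²·11.3² + 2·[6·19·4.8·0.21 + 6·19·16.1·0.26 + 4·19·11.3·0.32 + 9·4.8·16.1·0.24 + 6·4.8·11.3·0.13 + 6·16.1·11.3·0.47] = 4495.01 + 3178.41 = 7673.42.
Because errors are independent across components, Cov(Tᵢ,Tⱼ) = Cov(Xᵢ,Xⱼ); the off-diagonal part of the true-score variance is the same as above.
True-score variance = [2²·19²·0.59 + 3²·4.8²·0.94 + 3²·16.1²·0.88 + 2²·11.3²·0.93] + 3178.41 = 3574.83 + 3178.41 = 6753.24.
Reliability = 6753.24 / 7673.42 = 0.880.

0.880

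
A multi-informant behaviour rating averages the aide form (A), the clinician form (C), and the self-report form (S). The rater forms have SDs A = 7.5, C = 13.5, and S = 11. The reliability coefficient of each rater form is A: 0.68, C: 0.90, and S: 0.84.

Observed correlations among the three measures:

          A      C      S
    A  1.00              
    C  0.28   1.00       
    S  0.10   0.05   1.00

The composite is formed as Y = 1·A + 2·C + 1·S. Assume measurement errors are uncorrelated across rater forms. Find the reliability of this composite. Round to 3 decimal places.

Var(Y) = 7.5² + 2²·13.5² + 11² + 2·[2·7.5·13.5·0.28 + 7.5·11·0.10 + 2·13.5·11·0.05] = 906.25 + 159.6 = 1065.85.
Under uncorrelated errors the observed covariances equal the true-score covariances, so only the own-variance terms attenuate.
True-score variance = [7.5²·0.68 + 2²·13.5²·0.90 + 11²·0.84] + 159.6 = 795.99 + 159.6 = 955.59.
Reliability = 955.59 / 1065.85 = 0.897.

0.897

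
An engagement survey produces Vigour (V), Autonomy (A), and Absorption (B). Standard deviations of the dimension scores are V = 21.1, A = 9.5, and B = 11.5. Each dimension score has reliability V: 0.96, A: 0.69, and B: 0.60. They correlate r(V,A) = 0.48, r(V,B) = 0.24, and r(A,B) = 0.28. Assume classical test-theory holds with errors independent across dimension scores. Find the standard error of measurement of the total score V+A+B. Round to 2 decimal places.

Var(total) = 667.71 + 370.084 = 1037.79.
True-score variance = 569.024 + 370.084 = 939.108, so reliability = 0.9049.
Error variance = 1037.79 − 939.108 = 98.6859; SEM = √98.6859 = 9.93.

9.93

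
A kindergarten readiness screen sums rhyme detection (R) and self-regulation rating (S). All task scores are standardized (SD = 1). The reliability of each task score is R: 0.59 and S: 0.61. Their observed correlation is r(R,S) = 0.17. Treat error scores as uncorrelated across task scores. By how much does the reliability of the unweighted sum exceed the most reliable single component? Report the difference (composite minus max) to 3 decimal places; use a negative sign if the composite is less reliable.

0.048

Var(sum) = 2 + 0.34 = 2.34; true-score variance = 1.2 + 0.34 = 1.54; composite reliability = 0.6581.
Max component reliability = 0.6100.
Difference = 0.6581 − 0.6100 = 0.048.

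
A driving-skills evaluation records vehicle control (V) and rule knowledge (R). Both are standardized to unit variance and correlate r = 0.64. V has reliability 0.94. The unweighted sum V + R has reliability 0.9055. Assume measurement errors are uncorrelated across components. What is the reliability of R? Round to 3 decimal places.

Var(V+R) = 2 + 2·0.64 = 3.280.
True-score variance = ρ_V + ρ_R + 2·0.64, so 0.9055 = (0.94 + ρ_R + 1.28) / 3.280.
ρ_R = 0.9055·3.280 − 0.94 − 1.28 = 0.750.

0.750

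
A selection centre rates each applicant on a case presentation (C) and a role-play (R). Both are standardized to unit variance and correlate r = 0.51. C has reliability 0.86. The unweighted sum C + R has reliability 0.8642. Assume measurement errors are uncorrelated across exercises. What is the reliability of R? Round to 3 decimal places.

0.730

Var(C+R) = 2 + 2·0.51 = 3.020.
True-score variance = ρ_C + ρ_R + 2·0.51, so 0.8642 = (0.86 + ρ_R + 1.02) / 3.020.
ρ_R = 0.8642·3.020 − 0.86 − 1.02 = 0.730.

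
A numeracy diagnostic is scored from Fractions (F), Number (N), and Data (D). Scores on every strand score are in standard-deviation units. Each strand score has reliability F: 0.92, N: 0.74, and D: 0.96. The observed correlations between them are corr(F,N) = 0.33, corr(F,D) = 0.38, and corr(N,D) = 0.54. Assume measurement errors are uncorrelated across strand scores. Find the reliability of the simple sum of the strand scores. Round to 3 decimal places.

0.931

Var(F+N+D) = 3 + 2·[0.33 + 0.38 + 0.54] = 3 + 2.5 = 5.5.
Under uncorrelated errors the observed covariances equal the true-score covariances, so only the own-variance terms attenuate.
True-score variance = [0.92 + 0.74 + 0.96] + 2.5 = 2.62 + 2.5 = 5.12.
Reliability = 5.12 / 5.5 = 0.931.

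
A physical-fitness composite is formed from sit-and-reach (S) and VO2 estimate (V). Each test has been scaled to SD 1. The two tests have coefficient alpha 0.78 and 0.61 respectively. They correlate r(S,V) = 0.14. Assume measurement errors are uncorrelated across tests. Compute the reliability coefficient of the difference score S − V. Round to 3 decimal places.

0.645

Var(S−V) = 1 + 1 − 2·0.14 = 2 − 0.28 = 1.72.
With uncorrelated errors the cross-covariances are all true-score covariance, so they carry over unchanged; only the diagonal terms shrink to ρᵢσᵢ².
True-score variance = [0.78 + 0.61] − 0.28 = 1.39 − 0.28 = 1.11.
Reliability = 1.11 / 1.72 = 0.645.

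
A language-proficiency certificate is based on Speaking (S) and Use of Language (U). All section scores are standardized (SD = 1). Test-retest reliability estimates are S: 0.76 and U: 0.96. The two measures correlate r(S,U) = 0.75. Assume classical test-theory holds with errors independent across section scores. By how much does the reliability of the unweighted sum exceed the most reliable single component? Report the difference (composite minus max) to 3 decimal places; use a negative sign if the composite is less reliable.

Var(sum) = 2 + 1.5 = 3.5; true-score variance = 1.72 + 1.5 = 3.22; composite reliability = 0.9200.
Max component reliability = 0.9600.
Difference = 0.9200 − 0.9600 = -0.040.

-0.040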